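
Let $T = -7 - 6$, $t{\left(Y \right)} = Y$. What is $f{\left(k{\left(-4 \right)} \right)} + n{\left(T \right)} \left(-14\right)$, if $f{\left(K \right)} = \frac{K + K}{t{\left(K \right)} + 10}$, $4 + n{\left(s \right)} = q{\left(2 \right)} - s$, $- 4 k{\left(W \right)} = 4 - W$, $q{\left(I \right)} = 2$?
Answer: $- \frac{309}{2} \approx -154.5$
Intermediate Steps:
$k{\left(W \right)} = -1 + \frac{W}{4}$ ($k{\left(W \right)} = - \frac{4 - W}{4} = -1 + \frac{W}{4}$)
$T = -13$ ($T = -7 - 6 = -13$)
$n{\left(s \right)} = -2 - s$ ($n{\left(s \right)} = -4 - \left(-2 + s\right) = -2 - s$)
$f{\left(K \right)} = \frac{2 K}{10 + K}$ ($f{\left(K \right)} = \frac{K + K}{K + 10} = \frac{2 K}{10 + K}$)
$f{\left(k{\left(-4 \right)} \right)} + n{\left(T \right)} \left(-14\right) = \frac{2 \left(-1 + \frac{1}{4} \left(-4\right)\right)}{10 + \left(-1 + \frac{1}{4} \left(-4\right)\right)} + \left(-2 - -13\right) \left(-14\right) = \frac{2 \left(-1 - 1\right)}{10 - 2} + \left(-2 + 13\right) \left(-14\right) = 2 \left(-2\right) \frac{1}{10 - 2} + 11 \left(-14\right) = 2 \left(-2\right) \frac{1}{8} - 154 = - \frac{1}{2} - 154 = - \frac{309}{2}$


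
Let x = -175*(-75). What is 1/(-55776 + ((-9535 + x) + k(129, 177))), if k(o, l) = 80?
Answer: -1/52106 ≈ -1.9192e-5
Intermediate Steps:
x = 13125
1/(-55776 + ((-9535 + x) + k(129, 177))) = 1/(-55776 + ((-9535 + 13125) + 80)) = 1/(-55776 + (3590 + 80)) = 1/(-55776 + 3670) = 1/(-52106) = -1/52106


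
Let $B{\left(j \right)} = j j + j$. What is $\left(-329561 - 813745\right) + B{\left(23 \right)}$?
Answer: $-1142754$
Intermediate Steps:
$B{\left(j \right)} = j + j^{2}$ ($B{\left(j \right)} = j^{2} + j = j + j^{2}$)
$\left(-329561 - 813745\right) + B{\left(23 \right)} = \left(-329561 - 813745\right) + 23 \left(1 + 23\right) = -1143306 + 23 \cdot 24 = -1143306 + 552 = -1142754$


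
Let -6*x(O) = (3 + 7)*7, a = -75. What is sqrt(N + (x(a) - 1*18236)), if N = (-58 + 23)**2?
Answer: 2*I*sqrt(38301)/3 ≈ 130.47*I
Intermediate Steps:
x(O) = -35/3 (x(O) = -(3 + 7)*7/6 = -5*7/3 = -1/6*70 = -35/3)
N = 1225 (N = (-35)**2 = 1225)
sqrt(N + (x(a) - 1*18236)) = sqrt(1225 + (-35/3 - 1*18236)) = sqrt(1225 + (-35/3 - 18236)) = sqrt(1225 - 54743/3) = sqrt(-51068/3) = 2*I*sqrt(38301)/3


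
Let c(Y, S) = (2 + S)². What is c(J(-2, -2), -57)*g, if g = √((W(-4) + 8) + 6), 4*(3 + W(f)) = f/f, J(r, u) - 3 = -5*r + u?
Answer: 9075*√5/2 ≈ 10146.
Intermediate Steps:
J(r, u) = 3 + u - 5*r (J(r, u) = 3 + (-5*r + u) = 3 + (u - 5*r) = 3 + u - 5*r)
W(f) = -11/4 (W(f) = -3 + (f/f)/4 = -3 + (¼)*1 = -3 + ¼ = -11/4)
g = 3*√5/2 (g = √((-11/4 + 8) + 6) = √(21/4 + 6) = √(45/4) = 3*√5/2 ≈ 3.3541)
c(J(-2, -2), -57)*g = (2 - 57)²*(3*√5/2) = (-55)²*(3*√5/2) = 3025*(3*√5/2) = 9075*√5/2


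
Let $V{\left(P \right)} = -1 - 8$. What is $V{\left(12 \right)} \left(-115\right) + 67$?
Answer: $1102$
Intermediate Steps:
$V{\left(P \right)} = -9$
$V{\left(12 \right)} \left(-115\right) + 67 = \left(-9\right) \left(-115\right) + 67 = 1035 + 67 = 1102$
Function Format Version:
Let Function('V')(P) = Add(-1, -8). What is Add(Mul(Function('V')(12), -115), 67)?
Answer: 1102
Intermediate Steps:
Function('V')(P) = -9
Add(Mul(Function('V')(12), -115), 67) = Add(Mul(-9, -115), 67) = Add(1035, 67) = 1102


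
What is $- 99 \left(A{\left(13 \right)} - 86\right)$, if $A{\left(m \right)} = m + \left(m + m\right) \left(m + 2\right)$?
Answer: $-31383$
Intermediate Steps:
$A{\left(m \right)} = m + 2 m \left(2 + m\right)$
$- 99 \left(A{\left(13 \right)} - 86\right) = - 99 \left(13 \left(5 + 2 \cdot 13\right) - 86\right) = - 99 \left(13 \left(5 + 26\right) - 86\right) = - 99 \left(13 \cdot 31 - 86\right) = - 99 \left(403 - 86\right) = \left(-99\right) 317 = -31383$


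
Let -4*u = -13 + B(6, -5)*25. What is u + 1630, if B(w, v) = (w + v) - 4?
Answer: 1652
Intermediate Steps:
B(w, v) = -4 + v + w (B(w, v) = (v + w) - 4 = -4 + v + w)
u = 22 (u = -(-13 + (-4 - 5 + 6)*25)/4 = -(-13 - 3*25)/4 = -(-13 - 75)/4 = -¼*(-88) = 22)
u + 1630 = 22 + 1630 = 1652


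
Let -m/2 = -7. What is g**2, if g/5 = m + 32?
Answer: 52900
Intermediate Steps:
m = 14 (m = -2*(-7) = 14)
g = 230 (g = 5*(14 + 32) = 5*46 = 230)
g**2 = 230**2 = 52900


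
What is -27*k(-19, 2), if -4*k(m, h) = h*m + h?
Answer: -243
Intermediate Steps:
k(m, h) = -h/4 - h*m/4 (k(m, h) = -(h*m + h)/4 = -(h + h*m)/4 = -h/4 - h*m/4)
-27*k(-19, 2) = -(-27)*2*(1 - 19)/4 = -(-27)*2*(-18)/4 = -27*9 = -243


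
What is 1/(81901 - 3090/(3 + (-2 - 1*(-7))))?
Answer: 4/326059 ≈ 1.2268e-5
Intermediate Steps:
1/(81901 - 3090/(3 + (-2 - 1*(-7)))) = 1/(81901 - 3090/(3 + (-2 + 7))) = 1/(81901 - 3090/(3 + 5)) = 1/(81901 - 3090/8) = 1/(81901 + (⅛)*(-3090)) = 1/(81901 - 1545/4) = 1/(326059/4) = 4/326059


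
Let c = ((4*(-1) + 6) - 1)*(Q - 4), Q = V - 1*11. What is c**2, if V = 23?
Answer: 64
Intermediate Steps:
Q = 12 (Q = 23 - 1*11 = 23 - 11 = 12)
c = 8 (c = ((4*(-1) + 6) - 1)*(12 - 4) = ((-4 + 6) - 1)*8 = (2 - 1)*8 = 1*8 = 8)
c**2 = 8**2 = 64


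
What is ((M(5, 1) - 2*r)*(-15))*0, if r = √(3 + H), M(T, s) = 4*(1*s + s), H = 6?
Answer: 0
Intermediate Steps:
M(T, s) = 8*s (M(T, s) = 4*(s + s) = 4*(2*s) = 8*s)
r = 3 (r = √(3 + 6) = √9 = 3)
((M(5, 1) - 2*r)*(-15))*0 = ((8*1 - 2*3)*(-15))*0 = ((8 - 6)*(-15))*0 = (2*(-15))*0 = -30*0 = 0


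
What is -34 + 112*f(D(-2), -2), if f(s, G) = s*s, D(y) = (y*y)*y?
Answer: 7134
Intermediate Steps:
D(y) = y³ (D(y) = y²*y = y³)
f(s, G) = s²
-34 + 112*f(D(-2), -2) = -34 + 112*((-2)³)² = -34 + 112*(-8)² = -34 + 112*64 = -34 + 7168 = 7134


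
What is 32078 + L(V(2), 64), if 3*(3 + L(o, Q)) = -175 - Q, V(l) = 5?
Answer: 95986/3 ≈ 31995.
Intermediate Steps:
L(o, Q) = -184/3 - Q/3 (L(o, Q) = -3 + (-175 - Q)/3 = -3 + (-175/3 - Q/3) = -184/3 - Q/3)
32078 + L(V(2), 64) = 32078 + (-184/3 - ⅓*64) = 32078 + (-184/3 - 64/3) = 32078 - 248/3 = 95986/3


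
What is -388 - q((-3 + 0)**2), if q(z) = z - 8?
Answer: -389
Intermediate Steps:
q(z) = -8 + z
-388 - q((-3 + 0)**2) = -388 - (-8 + (-3 + 0)**2) = -388 - (-8 + (-3)**2) = -388 - (-8 + 9) = -388 - 1*1 = -388 - 1 = -389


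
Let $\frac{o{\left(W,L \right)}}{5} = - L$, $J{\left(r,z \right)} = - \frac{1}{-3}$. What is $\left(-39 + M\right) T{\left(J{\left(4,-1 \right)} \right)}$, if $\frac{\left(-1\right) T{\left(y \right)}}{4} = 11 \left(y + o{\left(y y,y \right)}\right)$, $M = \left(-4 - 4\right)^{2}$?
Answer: $\frac{4400}{3} \approx 1466.7$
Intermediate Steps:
$J{\left(r,z \right)} = \frac{1}{3}$ ($J{\left(r,z \right)} = \left(-1\right) \left(- \frac{1}{3}\right) = \frac{1}{3}$)
$o{\left(W,L \right)} = - 5 L$ ($o{\left(W,L \right)} = 5 \left(- L\right) = - 5 L$)
$M = 64$ ($M = \left(-8\right)^{2} = 64$)
$T{\left(y \right)} = 176 y$ ($T{\left(y \right)} = - 4 \cdot 11 \left(y - 5 y\right) = - 4 \cdot 11 \left(- 4 y\right) = - 4 \left(- 44 y\right) = 176 y$)
$\left(-39 + M\right) T{\left(J{\left(4,-1 \right)} \right)} = \left(-39 + 64\right) 176 \cdot \frac{1}{3} = 25 \cdot \frac{176}{3} = \frac{4400}{3}$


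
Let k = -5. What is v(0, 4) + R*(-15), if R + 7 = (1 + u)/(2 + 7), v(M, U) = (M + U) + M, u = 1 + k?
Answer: 114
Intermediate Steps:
u = -4 (u = 1 - 5 = -4)
v(M, U) = U + 2*M
R = -22/3 (R = -7 + (1 - 4)/(2 + 7) = -7 - 3/9 = -7 - 3*⅑ = -7 - ⅓ = -22/3 ≈ -7.3333)
v(0, 4) + R*(-15) = (4 + 2*0) - 22/3*(-15) = (4 + 0) + 110 = 4 + 110 = 114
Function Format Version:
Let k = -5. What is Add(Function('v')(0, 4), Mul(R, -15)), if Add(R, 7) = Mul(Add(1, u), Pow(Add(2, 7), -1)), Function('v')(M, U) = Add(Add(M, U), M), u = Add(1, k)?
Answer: 114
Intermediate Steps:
u = -4 (u = Add(1, -5) = -4)
Function('v')(M, U) = Add(U, Mul(2, M))
R = Rational(-22, 3) (R = Add(-7, Mul(Add(1, -4), Pow(Add(2, 7), -1))) = Add(-7, Mul(-3, Pow(9, -1))) = Add(-7, Mul(-3, Rational(1, 9))) = Add(-7, Rational(-1, 3)) = Rational(-22, 3) ≈ -7.3333)
Add(Function('v')(0, 4), Mul(R, -15)) = Add(Add(4, Mul(2, 0)), Mul(Rational(-22, 3), -15)) = Add(Add(4, 0), 110) = Add(4, 110) = 114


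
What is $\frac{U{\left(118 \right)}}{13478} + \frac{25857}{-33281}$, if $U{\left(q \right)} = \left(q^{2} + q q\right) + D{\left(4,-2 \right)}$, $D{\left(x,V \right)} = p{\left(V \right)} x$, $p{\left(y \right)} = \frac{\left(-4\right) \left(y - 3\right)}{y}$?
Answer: $\frac{12542987}{9751333} \approx 1.2863$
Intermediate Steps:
$p{\left(y \right)} = \frac{12 - 4 y}{y}$ ($p{\left(y \right)} = \frac{\left(-4\right) \left(-3 + y\right)}{y} = \frac{12 - 4 y}{y}$)
$D{\left(x,V \right)} = x \left(-4 + \frac{12}{V}\right)$ ($D{\left(x,V \right)} = \left(-4 + \frac{12}{V}\right) x = x \left(-4 + \frac{12}{V}\right)$)
$U{\left(q \right)} = -40 + 2 q^{2}$ ($U{\left(q \right)} = \left(q^{2} + q q\right) + 4 \cdot 4 \frac{1}{-2} \left(3 - -2\right) = \left(q^{2} + q^{2}\right) + 4 \cdot 4 \left(- \frac{1}{2}\right) \left(3 + 2\right) = 2 q^{2} + 4 \cdot 4 \left(- \frac{1}{2}\right) 5 = 2 q^{2} - 40 = -40 + 2 q^{2}$)
$\frac{U{\left(118 \right)}}{13478} + \frac{25857}{-33281} = \frac{-40 + 2 \cdot 118^{2}}{13478} + \frac{25857}{-33281} = \left(-40 + 2 \cdot 13924\right) \frac{1}{13478} + 25857 \left(- \frac{1}{33281}\right) = \left(-40 + 27848\right) \frac{1}{13478} - \frac{25857}{33281} = 27808 \cdot \frac{1}{13478} - \frac{25857}{33281} = \frac{13904}{6739} - \frac{25857}{33281} = \frac{12542987}{9751333}$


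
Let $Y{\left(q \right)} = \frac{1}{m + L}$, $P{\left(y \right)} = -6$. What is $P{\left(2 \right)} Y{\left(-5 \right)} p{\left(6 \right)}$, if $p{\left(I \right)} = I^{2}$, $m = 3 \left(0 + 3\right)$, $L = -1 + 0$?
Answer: $-27$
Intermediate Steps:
$L = -1$
$m = 9$ ($m = 3 \cdot 3 = 9$)
$Y{\left(q \right)} = \frac{1}{8}$ ($Y{\left(q \right)} = \frac{1}{9 - 1} = \frac{1}{8}$)
$P{\left(2 \right)} Y{\left(-5 \right)} p{\left(6 \right)} = \left(-6\right) \frac{1}{8} \cdot 6^{2} = \left(- \frac{3}{4}\right) 36 = -27$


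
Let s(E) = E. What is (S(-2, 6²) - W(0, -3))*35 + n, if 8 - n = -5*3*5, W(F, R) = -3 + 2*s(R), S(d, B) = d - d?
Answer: 398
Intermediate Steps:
S(d, B) = 0
W(F, R) = -3 + 2*R
n = 83 (n = 8 - (-5*3)*5 = 8 - (-15)*5 = 8 - 1*(-75) = 8 + 75 = 83)
(S(-2, 6²) - W(0, -3))*35 + n = (0 - (-3 + 2*(-3)))*35 + 83 = (0 - (-3 - 6))*35 + 83 = (0 - 1*(-9))*35 + 83 = (0 + 9)*35 + 83 = 9*35 + 83 = 315 + 83 = 398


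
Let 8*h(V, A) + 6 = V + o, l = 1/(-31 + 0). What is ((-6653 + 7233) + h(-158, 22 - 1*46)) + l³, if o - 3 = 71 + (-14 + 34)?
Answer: 68072431/119164 ≈ 571.25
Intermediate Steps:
l = -1/31 (l = 1/(-31) = -1/31 ≈ -0.032258)
o = 94 (o = 3 + (71 + (-14 + 34)) = 3 + (71 + 20) = 3 + 91 = 94)
h(V, A) = 11 + V/8 (h(V, A) = -¾ + (V + 94)/8 = -¾ + (94 + V)/8 = -¾ + (47/4 + V/8) = 11 + V/8)
((-6653 + 7233) + h(-158, 22 - 1*46)) + l³ = ((-6653 + 7233) + (11 + (⅛)*(-158))) + (-1/31)³ = (580 + (11 - 79/4)) - 1/29791 = (580 - 35/4) - 1/29791 = 2285/4 - 1/29791 = 68072431/119164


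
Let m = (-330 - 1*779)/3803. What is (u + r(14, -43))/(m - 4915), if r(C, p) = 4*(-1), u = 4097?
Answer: -15565679/18692854 ≈ -0.83271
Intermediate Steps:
r(C, p) = -4
m = -1109/3803 (m = (-330 - 779)*(1/3803) = -1109*1/3803 = -1109/3803 ≈ -0.29161)
(u + r(14, -43))/(m - 4915) = (4097 - 4)/(-1109/3803 - 4915) = 4093/(-18692854/3803) = 4093*(-3803/18692854) = -15565679/18692854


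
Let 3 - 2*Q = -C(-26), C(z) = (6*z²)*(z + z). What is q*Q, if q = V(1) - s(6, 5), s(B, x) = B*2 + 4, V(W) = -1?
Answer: 3585453/2 ≈ 1.7927e+6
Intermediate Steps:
s(B, x) = 4 + 2*B (s(B, x) = 2*B + 4 = 4 + 2*B)
C(z) = 12*z³ (C(z) = (6*z²)*(2*z) = 12*z³)
Q = -210909/2 (Q = 3/2 - (-1)*12*(-26)³/2 = 3/2 - (-1)*12*(-17576)/2 = 3/2 - (-1)*(-210912)/2 = 3/2 - ½*210912 = 3/2 - 105456 = -210909/2 ≈ -1.0545e+5)
q = -17 (q = -1 - (4 + 2*6) = -1 - (4 + 12) = -1 - 1*16 = -1 - 16 = -17)
q*Q = -17*(-210909/2) = 3585453/2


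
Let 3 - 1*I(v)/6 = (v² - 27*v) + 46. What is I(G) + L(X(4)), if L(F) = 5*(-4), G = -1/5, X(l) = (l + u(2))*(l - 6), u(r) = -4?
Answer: -7766/25 ≈ -310.64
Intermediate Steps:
X(l) = (-6 + l)*(-4 + l) (X(l) = (l - 4)*(l - 6) = (-4 + l)*(-6 + l) = (-6 + l)*(-4 + l))
G = -⅕ (G = -1*⅕ = -⅕ ≈ -0.20000)
L(F) = -20
I(v) = -258 - 6*v² + 162*v (I(v) = 18 - 6*((v² - 27*v) + 46) = 18 - 6*(46 + v² - 27*v) = 18 + (-276 - 6*v² + 162*v) = -258 - 6*v² + 162*v)
I(G) + L(X(4)) = (-258 - 6*(-⅕)² + 162*(-⅕)) - 20 = (-258 - 6*1/25 - 162/5) - 20 = (-258 - 6/25 - 162/5) - 20 = -7266/25 - 20 = -7766/25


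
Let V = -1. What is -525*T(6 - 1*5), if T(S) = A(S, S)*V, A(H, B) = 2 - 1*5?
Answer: -1575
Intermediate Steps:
A(H, B) = -3 (A(H, B) = 2 - 5 = -3)
T(S) = 3 (T(S) = -3*(-1) = 3)
-525*T(6 - 1*5) = -525*3 = -1575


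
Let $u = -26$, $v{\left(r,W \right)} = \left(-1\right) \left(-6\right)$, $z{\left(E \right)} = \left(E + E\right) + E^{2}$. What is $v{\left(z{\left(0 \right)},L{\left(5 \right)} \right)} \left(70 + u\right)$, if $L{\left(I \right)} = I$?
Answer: $264$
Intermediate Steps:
$z{\left(E \right)} = E^{2} + 2 E$ ($z{\left(E \right)} = 2 E + E^{2} = E^{2} + 2 E$)
$v{\left(r,W \right)} = 6$
$v{\left(z{\left(0 \right)},L{\left(5 \right)} \right)} \left(70 + u\right) = 6 \left(70 - 26\right) = 6 \cdot 44 = 264$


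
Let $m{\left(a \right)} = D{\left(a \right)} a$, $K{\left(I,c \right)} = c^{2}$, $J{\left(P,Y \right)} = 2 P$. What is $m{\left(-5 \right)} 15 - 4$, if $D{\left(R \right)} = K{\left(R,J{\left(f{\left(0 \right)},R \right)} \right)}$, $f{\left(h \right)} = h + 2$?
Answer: $-1204$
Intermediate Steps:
$f{\left(h \right)} = 2 + h$
$D{\left(R \right)} = 16$ ($D{\left(R \right)} = \left(2 \left(2 + 0\right)\right)^{2} = \left(2 \cdot 2\right)^{2} = 4^{2} = 16$)
$m{\left(a \right)} = 16 a$
$m{\left(-5 \right)} 15 - 4 = 16 \left(-5\right) 15 - 4 = \left(-80\right) 15 - 4 = -1200 - 4 = -1204$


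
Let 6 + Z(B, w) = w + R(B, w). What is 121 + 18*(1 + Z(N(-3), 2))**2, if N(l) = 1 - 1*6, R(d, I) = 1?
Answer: 193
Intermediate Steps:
N(l) = -5 (N(l) = 1 - 6 = -5)
Z(B, w) = -5 + w (Z(B, w) = -6 + (w + 1) = -6 + (1 + w) = -5 + w)
121 + 18*(1 + Z(N(-3), 2))**2 = 121 + 18*(1 + (-5 + 2))**2 = 121 + 18*(1 - 3)**2 = 121 + 18*(-2)**2 = 121 + 18*4 = 121 + 72 = 193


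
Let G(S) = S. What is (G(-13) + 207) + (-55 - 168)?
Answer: -29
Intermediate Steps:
(G(-13) + 207) + (-55 - 168) = (-13 + 207) + (-55 - 168) = 194 - 223 = -29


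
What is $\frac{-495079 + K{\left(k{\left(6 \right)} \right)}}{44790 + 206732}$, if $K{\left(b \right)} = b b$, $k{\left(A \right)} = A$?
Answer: $- \frac{495043}{251522} \approx -1.9682$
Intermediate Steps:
$K{\left(b \right)} = b^{2}$
$\frac{-495079 + K{\left(k{\left(6 \right)} \right)}}{44790 + 206732} = \frac{-495079 + 6^{2}}{44790 + 206732} = \frac{-495079 + 36}{251522} = \left(-495043\right) \frac{1}{251522} = - \frac{495043}{251522}$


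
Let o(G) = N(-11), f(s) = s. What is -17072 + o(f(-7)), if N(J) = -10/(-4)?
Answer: -34139/2 ≈ -17070.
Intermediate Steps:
N(J) = 5/2 (N(J) = -10*(-1/4) = 5/2)
o(G) = 5/2
-17072 + o(f(-7)) = -17072 + 5/2 = -34139/2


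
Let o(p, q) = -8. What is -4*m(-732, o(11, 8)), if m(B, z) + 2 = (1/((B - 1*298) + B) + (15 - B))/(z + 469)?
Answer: 616702/406141 ≈ 1.5184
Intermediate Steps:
m(B, z) = -2 + (15 + 1/(-298 + 2*B) - B)/(469 + z) (m(B, z) = -2 + (1/((B - 1*298) + B) + (15 - B))/(z + 469) = -2 + (1/((B - 298) + B) + (15 - B))/(469 + z) = -2 + (1/((-298 + B) + B) + (15 - B))/(469 + z) = -2 + (1/(-298 + 2*B) + (15 - B))/(469 + z) = -2 + (15 + 1/(-298 + 2*B) - B)/(469 + z))
-4*m(-732, o(11, 8)) = -4*(275055/2 - 1*(-732)**2 - 774*(-732) + 298*(-8) - 2*(-732)*(-8))/(-69881 - 149*(-8) + 469*(-732) - 732*(-8)) = -4*(275055/2 - 1*535824 + 566568 - 2384 - 11712)/(-69881 + 1192 - 343308 + 5856) = -4*(275055/2 - 535824 + 566568 - 2384 - 11712)/(-406141) = -(-4)*308351/(406141*2) = -4*(-308351/812282) = 616702/406141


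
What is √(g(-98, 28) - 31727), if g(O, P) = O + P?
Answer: 3*I*√3533 ≈ 178.32*I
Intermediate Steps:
√(g(-98, 28) - 31727) = √((-98 + 28) - 31727) = √(-70 - 31727) = √(-31797) = 3*I*√3533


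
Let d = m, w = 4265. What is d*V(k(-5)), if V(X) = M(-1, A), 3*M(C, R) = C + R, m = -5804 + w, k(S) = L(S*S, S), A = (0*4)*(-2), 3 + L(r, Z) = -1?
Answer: 513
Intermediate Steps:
L(r, Z) = -4 (L(r, Z) = -3 - 1 = -4)
A = 0 (A = 0*(-2) = 0)
k(S) = -4
m = -1539 (m = -5804 + 4265 = -1539)
d = -1539
M(C, R) = C/3 + R/3 (M(C, R) = (C + R)/3 = C/3 + R/3)
V(X) = -1/3 (V(X) = (1/3)*(-1) + (1/3)*0 = -1/3 + 0 = -1/3)
d*V(k(-5)) = -1539*(-1/3) = 513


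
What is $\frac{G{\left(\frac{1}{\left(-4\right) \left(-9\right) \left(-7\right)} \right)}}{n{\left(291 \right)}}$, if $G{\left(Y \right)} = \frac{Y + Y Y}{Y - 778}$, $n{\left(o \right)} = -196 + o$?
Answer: $\frac{251}{4693604580} \approx 5.3477 \cdot 10^{-8}$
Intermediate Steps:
$G{\left(Y \right)} = \frac{Y + Y^{2}}{-778 + Y}$
$\frac{G{\left(\frac{1}{\left(-4\right) \left(-9\right) \left(-7\right)} \right)}}{n{\left(291 \right)}} = \frac{\frac{1}{\left(-4\right) \left(-9\right) \left(-7\right)} \frac{1}{-778 + \frac{1}{\left(-4\right) \left(-9\right) \left(-7\right)}} \left(1 + \frac{1}{\left(-4\right) \left(-9\right) \left(-7\right)}\right)}{-196 + 291} = \frac{\frac{1}{36 \left(-7\right)} \frac{1}{-778 + \frac{1}{36 \left(-7\right)}} \left(1 + \frac{1}{36 \left(-7\right)}\right)}{95} = \frac{1 + \frac{1}{-252}}{\left(-252\right) \left(-778 + \frac{1}{-252}\right)} \frac{1}{95} = - \frac{1 - \frac{1}{252}}{252 \left(-778 - \frac{1}{252}\right)} \frac{1}{95} = \left(- \frac{1}{252}\right) \frac{1}{- \frac{196057}{252}} \cdot \frac{251}{252} \cdot \frac{1}{95} = \left(- \frac{1}{252}\right) \left(- \frac{252}{196057}\right) \frac{251}{252} \cdot \frac{1}{95} = \frac{251}{49406364} \cdot \frac{1}{95} = \frac{251}{4693604580}$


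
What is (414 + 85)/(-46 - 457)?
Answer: -499/503 ≈ -0.99205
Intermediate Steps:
(414 + 85)/(-46 - 457) = 499/(-503) = 499*(-1/503) = -499/503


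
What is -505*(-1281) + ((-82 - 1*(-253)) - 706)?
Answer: 646370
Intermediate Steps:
-505*(-1281) + ((-82 - 1*(-253)) - 706) = 646905 + ((-82 + 253) - 706) = 646905 + (171 - 706) = 646905 - 535 = 646370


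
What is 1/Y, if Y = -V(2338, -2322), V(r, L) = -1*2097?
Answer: 1/2097 ≈ 0.00047687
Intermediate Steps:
V(r, L) = -2097
Y = 2097 (Y = -1*(-2097) = 2097)
1/Y = 1/2097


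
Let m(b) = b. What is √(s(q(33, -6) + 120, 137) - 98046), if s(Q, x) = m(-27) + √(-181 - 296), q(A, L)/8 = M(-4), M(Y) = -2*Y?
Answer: √(-98073 + 3*I*√53) ≈ 0.035 + 313.17*I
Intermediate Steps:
q(A, L) = 64 (q(A, L) = 8*(-2*(-4)) = 8*8 = 64)
s(Q, x) = -27 + 3*I*√53 (s(Q, x) = -27 + √(-181 - 296) = -27 + √(-477) = -27 + 3*I*√53)
√(s(q(33, -6) + 120, 137) - 98046) = √((-27 + 3*I*√53) - 98046) = √(-98073 + 3*I*√53)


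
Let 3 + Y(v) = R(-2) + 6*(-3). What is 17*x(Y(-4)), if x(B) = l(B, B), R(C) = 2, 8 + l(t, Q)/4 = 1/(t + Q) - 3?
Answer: -14246/19 ≈ -749.79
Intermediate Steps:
l(t, Q) = -44 + 4/(Q + t) (l(t, Q) = -32 + 4*(1/(t + Q) - 3) = -32 + 4*(1/(Q + t) - 3) = -32 + 4*(-3 + 1/(Q + t)) = -32 + (-12 + 4/(Q + t)) = -44 + 4/(Q + t))
Y(v) = -19 (Y(v) = -3 + (2 + 6*(-3)) = -3 + (2 - 18) = -3 - 16 = -19)
x(B) = 2*(1 - 22*B)/B (x(B) = 4*(1 - 11*B - 11*B)/(B + B) = 4*(1 - 22*B)/((2*B)) = 4*(1/(2*B))*(1 - 22*B) = 2*(1 - 22*B)/B)
17*x(Y(-4)) = 17*(-44 + 2/(-19)) = 17*(-44 + 2*(-1/19)) = 17*(-44 - 2/19) = 17*(-838/19) = -14246/19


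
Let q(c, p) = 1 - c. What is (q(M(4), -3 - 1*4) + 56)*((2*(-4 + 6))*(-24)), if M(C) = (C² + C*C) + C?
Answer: -2016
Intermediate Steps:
M(C) = C + 2*C² (M(C) = (C² + C²) + C = 2*C² + C = C + 2*C²)
(q(M(4), -3 - 1*4) + 56)*((2*(-4 + 6))*(-24)) = ((1 - 4*(1 + 2*4)) + 56)*((2*(-4 + 6))*(-24)) = ((1 - 4*(1 + 8)) + 56)*((2*2)*(-24)) = ((1 - 4*9) + 56)*(4*(-24)) = ((1 - 1*36) + 56)*(-96) = ((1 - 36) + 56)*(-96) = (-35 + 56)*(-96) = 21*(-96) = -2016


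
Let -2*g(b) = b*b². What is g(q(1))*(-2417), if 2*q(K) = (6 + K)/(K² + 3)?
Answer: 829031/1024 ≈ 809.60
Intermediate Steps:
q(K) = (6 + K)/(2*(3 + K²)) (q(K) = ((6 + K)/(K² + 3))/2 = ((6 + K)/(3 + K²))/2 = (6 + K)/(2*(3 + K²)))
g(b) = -b³/2 (g(b) = -b*b²/2 = -b³/2)
g(q(1))*(-2417) = -(6 + 1)³/(8*(3 + 1²)³)/2*(-2417) = -343/(8*(3 + 1)³)/2*(-2417) = -((½)*7/4)³/2*(-2417) = -((½)*(¼)*7)³/2*(-2417) = -(7/8)³/2*(-2417) = -½*343/512*(-2417) = -343/1024*(-2417) = 829031/1024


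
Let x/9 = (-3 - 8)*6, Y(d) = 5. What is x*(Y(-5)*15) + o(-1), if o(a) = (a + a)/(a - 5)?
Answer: -133649/3 ≈ -44550.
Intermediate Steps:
o(a) = 2*a/(-5 + a) (o(a) = (2*a)/(-5 + a) = 2*a/(-5 + a))
x = -594 (x = 9*((-3 - 8)*6) = 9*(-11*6) = 9*(-66) = -594)
x*(Y(-5)*15) + o(-1) = -2970*15 + 2*(-1)/(-5 - 1) = -594*75 + 2*(-1)/(-6) = -44550 + 2*(-1)*(-⅙) = -44550 + ⅓ = -133649/3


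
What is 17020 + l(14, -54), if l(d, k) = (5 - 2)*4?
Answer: 17032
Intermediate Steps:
l(d, k) = 12 (l(d, k) = 3*4 = 12)
17020 + l(14, -54) = 17020 + 12 = 17032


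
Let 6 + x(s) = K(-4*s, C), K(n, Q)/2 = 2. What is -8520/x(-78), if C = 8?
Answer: 4260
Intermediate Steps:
K(n, Q) = 4 (K(n, Q) = 2*2 = 4)
x(s) = -2 (x(s) = -6 + 4 = -2)
-8520/x(-78) = -8520/(-2) = -8520*(-1/2) = 4260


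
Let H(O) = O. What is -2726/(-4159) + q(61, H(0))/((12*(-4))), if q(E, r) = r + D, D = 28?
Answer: 3599/49908 ≈ 0.072113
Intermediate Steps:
q(E, r) = 28 + r (q(E, r) = r + 28 = 28 + r)
-2726/(-4159) + q(61, H(0))/((12*(-4))) = -2726/(-4159) + (28 + 0)/((12*(-4))) = -2726*(-1/4159) + 28/(-48) = 2726/4159 + 28*(-1/48) = 2726/4159 - 7/12 = 3599/49908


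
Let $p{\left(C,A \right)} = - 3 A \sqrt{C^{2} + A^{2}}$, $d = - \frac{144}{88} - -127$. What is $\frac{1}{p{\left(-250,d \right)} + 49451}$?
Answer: $- \frac{724012091}{126173465086388} - \frac{500577 \sqrt{9464141}}{126173465086388} \approx -1.7943 \cdot 10^{-5}$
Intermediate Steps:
$d = \frac{1379}{11}$ ($d = \left(-144\right) \frac{1}{88} + 127 = - \frac{18}{11} + 127 = \frac{1379}{11} \approx 125.36$)
$p{\left(C,A \right)} = - 3 A \sqrt{A^{2} + C^{2}}$
$\frac{1}{p{\left(-250,d \right)} + 49451} = \frac{1}{\left(-3\right) \frac{1379}{11} \sqrt{\left(\frac{1379}{11}\right)^{2} + \left(-250\right)^{2}} + 49451} = \frac{1}{\left(-3\right) \frac{1379}{11} \sqrt{\frac{1901641}{121} + 62500} + 49451} = \frac{1}{\left(-3\right) \frac{1379}{11} \sqrt{\frac{9464141}{121}} + 49451} = \frac{1}{\left(-3\right) \frac{1379}{11} \frac{\sqrt{9464141}}{11} + 49451} = \frac{1}{- \frac{4137 \sqrt{9464141}}{121} + 49451} = \frac{1}{49451 - \frac{4137 \sqrt{9464141}}{121}}$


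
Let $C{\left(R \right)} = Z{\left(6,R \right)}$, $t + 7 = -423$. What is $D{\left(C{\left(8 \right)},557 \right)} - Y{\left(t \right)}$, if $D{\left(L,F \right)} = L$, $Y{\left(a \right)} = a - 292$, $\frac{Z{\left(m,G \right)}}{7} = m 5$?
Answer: $932$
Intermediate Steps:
$Z{\left(m,G \right)} = 35 m$ ($Z{\left(m,G \right)} = 7 m 5 = 7 \cdot 5 m = 35 m$)
$t = -430$ ($t = -7 - 423 = -430$)
$C{\left(R \right)} = 210$ ($C{\left(R \right)} = 35 \cdot 6 = 210$)
$Y{\left(a \right)} = -292 + a$ ($Y{\left(a \right)} = a - 292 = -292 + a$)
$D{\left(C{\left(8 \right)},557 \right)} - Y{\left(t \right)} = 210 - \left(-292 - 430\right) = 210 - -722 = 210 + 722 = 932$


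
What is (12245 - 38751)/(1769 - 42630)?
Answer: 914/1409 ≈ 0.64869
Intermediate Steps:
(12245 - 38751)/(1769 - 42630) = -26506/(-40861) = -26506*(-1/40861) = 914/1409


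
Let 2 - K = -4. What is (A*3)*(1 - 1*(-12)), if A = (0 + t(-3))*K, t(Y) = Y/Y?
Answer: 234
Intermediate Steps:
K = 6 (K = 2 - 1*(-4) = 2 + 4 = 6)
t(Y) = 1
A = 6 (A = (0 + 1)*6 = 1*6 = 6)
(A*3)*(1 - 1*(-12)) = (6*3)*(1 - 1*(-12)) = 18*(1 + 12) = 18*13 = 234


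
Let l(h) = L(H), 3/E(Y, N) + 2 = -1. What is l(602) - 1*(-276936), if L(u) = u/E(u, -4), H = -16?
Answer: 276952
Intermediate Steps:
E(Y, N) = -1 (E(Y, N) = 3/(-2 - 1) = 3/(-3) = 3*(-1/3) = -1)
L(u) = -u (L(u) = u/(-1) = u*(-1) = -u)
l(h) = 16 (l(h) = -1*(-16) = 16)
l(602) - 1*(-276936) = 16 - 1*(-276936) = 16 + 276936 = 276952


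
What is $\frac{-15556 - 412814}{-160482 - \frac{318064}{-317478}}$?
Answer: $\frac{33999512715}{12737296583} \approx 2.6693$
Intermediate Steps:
$\frac{-15556 - 412814}{-160482 - \frac{318064}{-317478}} = - \frac{428370}{-160482 - - \frac{159032}{158739}} = - \frac{428370}{-160482 + \frac{159032}{158739}} = - \frac{428370}{- \frac{25474593166}{158739}} = \left(-428370\right) \left(- \frac{158739}{25474593166}\right) = \frac{33999512715}{12737296583}$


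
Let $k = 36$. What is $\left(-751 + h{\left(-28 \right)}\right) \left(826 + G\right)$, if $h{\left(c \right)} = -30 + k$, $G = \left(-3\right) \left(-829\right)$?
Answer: $-2468185$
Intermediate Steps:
$G = 2487$
$h{\left(c \right)} = 6$ ($h{\left(c \right)} = -30 + 36 = 6$)
$\left(-751 + h{\left(-28 \right)}\right) \left(826 + G\right) = \left(-751 + 6\right) \left(826 + 2487\right) = \left(-745\right) 3313 = -2468185$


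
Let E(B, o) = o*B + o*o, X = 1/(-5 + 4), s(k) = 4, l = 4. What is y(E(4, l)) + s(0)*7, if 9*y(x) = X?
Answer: 251/9 ≈ 27.889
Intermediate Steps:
X = -1 (X = 1/(-1) = -1)
E(B, o) = o² + B*o (E(B, o) = B*o + o² = o² + B*o)
y(x) = -⅑ (y(x) = (⅑)*(-1) = -⅑)
y(E(4, l)) + s(0)*7 = -⅑ + 4*7 = -⅑ + 28 = 251/9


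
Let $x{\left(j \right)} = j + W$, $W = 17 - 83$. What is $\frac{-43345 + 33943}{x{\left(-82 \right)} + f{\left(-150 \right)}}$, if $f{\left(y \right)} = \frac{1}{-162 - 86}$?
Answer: $\frac{777232}{12235} \approx 63.525$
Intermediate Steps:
$W = -66$ ($W = 17 - 83 = -66$)
$f{\left(y \right)} = - \frac{1}{248}$ ($f{\left(y \right)} = \frac{1}{-248} = - \frac{1}{248}$)
$x{\left(j \right)} = -66 + j$ ($x{\left(j \right)} = j - 66 = -66 + j$)
$\frac{-43345 + 33943}{x{\left(-82 \right)} + f{\left(-150 \right)}} = \frac{-43345 + 33943}{\left(-66 - 82\right) - \frac{1}{248}} = - \frac{9402}{-148 - \frac{1}{248}} = - \frac{9402}{- \frac{36705}{248}} = \left(-9402\right) \left(- \frac{248}{36705}\right) = \frac{777232}{12235}$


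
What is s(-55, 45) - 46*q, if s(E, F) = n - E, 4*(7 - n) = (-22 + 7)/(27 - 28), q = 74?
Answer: -13383/4 ≈ -3345.8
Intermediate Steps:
n = 13/4 (n = 7 - (-22 + 7)/(4*(27 - 28)) = 7 - (-15)/(4*(-1)) = 7 - (-15)*(-1)/4 = 7 - 1/4*15 = 7 - 15/4 = 13/4 ≈ 3.2500)
s(E, F) = 13/4 - E
s(-55, 45) - 46*q = (13/4 - 1*(-55)) - 46*74 = (13/4 + 55) - 3404 = 233/4 - 3404 = -13383/4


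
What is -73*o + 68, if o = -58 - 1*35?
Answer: 6857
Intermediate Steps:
o = -93 (o = -58 - 35 = -93)
-73*o + 68 = -73*(-93) + 68 = 6789 + 68 = 6857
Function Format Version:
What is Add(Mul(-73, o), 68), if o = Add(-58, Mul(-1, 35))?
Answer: 6857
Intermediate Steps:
o = -93 (o = Add(-58, -35) = -93)
Add(Mul(-73, o), 68) = Add(Mul(-73, -93), 68) = Add(6789, 68) = 6857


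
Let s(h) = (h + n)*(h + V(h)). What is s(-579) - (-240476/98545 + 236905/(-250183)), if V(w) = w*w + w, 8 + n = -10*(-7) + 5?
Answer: -4217127377887672227/24654283735 ≈ -1.7105e+8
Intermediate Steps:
n = 67 (n = -8 + (-10*(-7) + 5) = -8 + (70 + 5) = -8 + 75 = 67)
V(w) = w + w² (V(w) = w² + w = w + w²)
s(h) = (67 + h)*(h + h*(1 + h)) (s(h) = (h + 67)*(h + h*(1 + h)) = (67 + h)*(h + h*(1 + h)))
s(-579) - (-240476/98545 + 236905/(-250183)) = -579*(134 + (-579)² + 69*(-579)) - (-240476/98545 + 236905/(-250183)) = -579*(134 + 335241 - 39951) - (-240476*1/98545 + 236905*(-1/250183)) = -579*295424 - (-240476/98545 - 236905/250183) = -171050496 - 1*(-83508810333/24654283735) = -171050496 + 83508810333/24654283735 = -4217127377887672227/24654283735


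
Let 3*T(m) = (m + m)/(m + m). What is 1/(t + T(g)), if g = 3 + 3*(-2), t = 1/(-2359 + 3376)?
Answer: 1017/340 ≈ 2.9912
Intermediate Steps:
t = 1/1017 ≈ 0.00098328
g = -3 (g = 3 - 6 = -3)
T(m) = ⅓ (T(m) = ((m + m)/(m + m))/3 = ((2*m)/((2*m)))/3 = ((2*m)*(1/(2*m)))/3 = (⅓)*1 = ⅓)
1/(t + T(g)) = 1/(1/1017 + ⅓) = 1/(340/1017) = 1017/340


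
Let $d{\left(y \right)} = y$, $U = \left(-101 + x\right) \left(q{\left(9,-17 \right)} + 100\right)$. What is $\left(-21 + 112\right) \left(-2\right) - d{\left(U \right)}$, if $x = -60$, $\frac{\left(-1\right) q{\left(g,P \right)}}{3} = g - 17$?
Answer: $19782$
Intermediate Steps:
$q{\left(g,P \right)} = 51 - 3 g$ ($q{\left(g,P \right)} = - 3 \left(g - 17\right) = - 3 \left(-17 + g\right) = 51 - 3 g$)
$U = -19964$ ($U = \left(-101 - 60\right) \left(\left(51 - 27\right) + 100\right) = - 161 \left(\left(51 - 27\right) + 100\right) = - 161 \left(24 + 100\right) = \left(-161\right) 124 = -19964$)
$\left(-21 + 112\right) \left(-2\right) - d{\left(U \right)} = \left(-21 + 112\right) \left(-2\right) - -19964 = 91 \left(-2\right) + 19964 = -182 + 19964 = 19782$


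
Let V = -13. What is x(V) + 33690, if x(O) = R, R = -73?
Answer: 33617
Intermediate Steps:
x(O) = -73
x(V) + 33690 = -73 + 33690 = 33617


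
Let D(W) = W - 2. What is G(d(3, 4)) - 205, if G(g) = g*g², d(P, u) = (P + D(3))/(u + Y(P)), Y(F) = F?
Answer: -70251/343 ≈ -204.81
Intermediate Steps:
D(W) = -2 + W
d(P, u) = (1 + P)/(P + u) (d(P, u) = (P + (-2 + 3))/(u + P) = (P + 1)/(P + u) = (1 + P)/(P + u))
G(g) = g³
G(d(3, 4)) - 205 = ((1 + 3)/(3 + 4))³ - 205 = (4/7)³ - 205 = 64/343 - 205 = -70251/343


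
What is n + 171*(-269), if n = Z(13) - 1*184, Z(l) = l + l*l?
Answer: -46001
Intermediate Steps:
Z(l) = l + l**2
n = -2 (n = 13*(1 + 13) - 1*184 = 13*14 - 184 = 182 - 184 = -2)
n + 171*(-269) = -2 + 171*(-269) = -2 - 45999 = -46001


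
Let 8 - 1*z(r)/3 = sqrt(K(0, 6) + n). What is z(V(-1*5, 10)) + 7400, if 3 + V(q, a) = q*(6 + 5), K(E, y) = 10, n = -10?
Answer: 7424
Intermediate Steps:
V(q, a) = -3 + 11*q (V(q, a) = -3 + q*(6 + 5) = -3 + q*11 = -3 + 11*q)
z(r) = 24 (z(r) = 24 - 3*sqrt(10 - 10) = 24 - 3*sqrt(0) = 24 - 3*0 = 24 + 0 = 24)
z(V(-1*5, 10)) + 7400 = 24 + 7400 = 7424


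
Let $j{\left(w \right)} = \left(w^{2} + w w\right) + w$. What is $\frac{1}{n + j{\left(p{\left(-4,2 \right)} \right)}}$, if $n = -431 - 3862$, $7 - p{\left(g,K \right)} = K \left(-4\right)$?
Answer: $- \frac{1}{3828} \approx -0.00026123$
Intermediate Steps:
$p{\left(g,K \right)} = 7 + 4 K$ ($p{\left(g,K \right)} = 7 - K \left(-4\right) = 7 - - 4 K = 7 + 4 K$)
$j{\left(w \right)} = w + 2 w^{2}$ ($j{\left(w \right)} = \left(w^{2} + w^{2}\right) + w = 2 w^{2} + w = w + 2 w^{2}$)
$n = -4293$
$\frac{1}{n + j{\left(p{\left(-4,2 \right)} \right)}} = \frac{1}{-4293 + \left(7 + 4 \cdot 2\right) \left(1 + 2 \left(7 + 4 \cdot 2\right)\right)} = \frac{1}{-4293 + \left(7 + 8\right) \left(1 + 2 \left(7 + 8\right)\right)} = \frac{1}{-4293 + 15 \left(1 + 2 \cdot 15\right)} = \frac{1}{-4293 + 15 \left(1 + 30\right)} = \frac{1}{-4293 + 15 \cdot 31} = \frac{1}{-4293 + 465} = \frac{1}{-3828} = - \frac{1}{3828}$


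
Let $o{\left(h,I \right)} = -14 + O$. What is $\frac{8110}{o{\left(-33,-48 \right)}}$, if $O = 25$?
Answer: $\frac{8110}{11} \approx 737.27$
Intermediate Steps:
$o{\left(h,I \right)} = 11$ ($o{\left(h,I \right)} = -14 + 25 = 11$)
$\frac{8110}{o{\left(-33,-48 \right)}} = \frac{8110}{11}$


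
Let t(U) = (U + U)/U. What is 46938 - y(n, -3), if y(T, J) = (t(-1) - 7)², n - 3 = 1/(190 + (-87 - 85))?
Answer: 46913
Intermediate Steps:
t(U) = 2 (t(U) = (2*U)/U = 2)
n = 55/18 (n = 3 + 1/(190 + (-87 - 85)) = 3 + 1/(190 - 172) = 3 + 1/18 = 55/18 ≈ 3.0556)
y(T, J) = 25 (y(T, J) = (2 - 7)² = (-5)² = 25)
46938 - y(n, -3) = 46938 - 1*25 = 46938 - 25 = 46913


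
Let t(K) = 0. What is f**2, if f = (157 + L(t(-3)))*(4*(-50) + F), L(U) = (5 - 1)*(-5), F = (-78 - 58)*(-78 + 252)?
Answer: 10688767119424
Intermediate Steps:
F = -23664 (F = -136*174 = -23664)
L(U) = -20 (L(U) = 4*(-5) = -20)
f = -3269368 (f = (157 - 20)*(4*(-50) - 23664) = 137*(-200 - 23664) = 137*(-23864) = -3269368)
f**2 = (-3269368)**2 = 10688767119424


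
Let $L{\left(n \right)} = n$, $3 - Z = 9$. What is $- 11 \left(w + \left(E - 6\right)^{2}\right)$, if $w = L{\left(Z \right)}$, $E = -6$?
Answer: $-1518$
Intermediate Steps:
$Z = -6$ ($Z = 3 - 9 = -6$)
$w = -6$
$- 11 \left(w + \left(E - 6\right)^{2}\right) = - 11 \left(-6 + \left(-6 - 6\right)^{2}\right) = - 11 \left(-6 + \left(-12\right)^{2}\right) = - 11 \left(-6 + 144\right) = \left(-11\right) 138 = -1518$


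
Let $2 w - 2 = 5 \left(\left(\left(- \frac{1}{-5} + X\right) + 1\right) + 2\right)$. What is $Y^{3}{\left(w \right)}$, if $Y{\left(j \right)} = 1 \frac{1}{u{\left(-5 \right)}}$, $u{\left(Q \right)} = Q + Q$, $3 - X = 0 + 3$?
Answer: $- \frac{1}{1000} \approx -0.001$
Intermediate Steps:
$X = 0$ ($X = 3 - \left(0 + 3\right) = 3 - 3 = 0$)
$u{\left(Q \right)} = 2 Q$
$w = 9$ ($w = 1 + \frac{5 \left(\left(\left(- \frac{1}{-5} + 0\right) + 1\right) + 2\right)}{2} = 1 + \frac{5 \left(\left(\left(\left(-1\right) \left(- \frac{1}{5}\right) + 0\right) + 1\right) + 2\right)}{2} = 1 + \frac{5 \left(\left(\left(\frac{1}{5} + 0\right) + 1\right) + 2\right)}{2} = 1 + \frac{5 \left(\left(\frac{1}{5} + 1\right) + 2\right)}{2} = 1 + \frac{5 \left(\frac{6}{5} + 2\right)}{2} = 1 + \frac{5 \cdot \frac{16}{5}}{2} = 1 + \frac{1}{2} \cdot 16 = 1 + 8 = 9$)
$Y{\left(j \right)} = - \frac{1}{10}$ ($Y{\left(j \right)} = 1 \frac{1}{2 \left(-5\right)} = 1 \frac{1}{-10} = 1 \left(- \frac{1}{10}\right) = - \frac{1}{10}$)
$Y^{3}{\left(w \right)} = \left(- \frac{1}{10}\right)^{3} = - \frac{1}{1000}$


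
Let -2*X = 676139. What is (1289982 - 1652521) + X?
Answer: -1401217/2 ≈ -7.0061e+5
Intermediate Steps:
X = -676139/2 (X = -1/2*676139 = -676139/2 ≈ -3.3807e+5)
(1289982 - 1652521) + X = (1289982 - 1652521) - 676139/2 = -362539 - 676139/2 = -1401217/2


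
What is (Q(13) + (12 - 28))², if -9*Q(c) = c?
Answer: 24649/81 ≈ 304.31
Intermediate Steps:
Q(c) = -c/9
(Q(13) + (12 - 28))² = (-⅑*13 + (12 - 28))² = (-13/9 - 16)² = (-157/9)² = 24649/81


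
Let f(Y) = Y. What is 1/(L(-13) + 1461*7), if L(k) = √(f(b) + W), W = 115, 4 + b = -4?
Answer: 10227/104591422 - √107/104591422 ≈ 9.7682e-5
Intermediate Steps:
b = -8 (b = -4 - 4 = -8)
L(k) = √107 (L(k) = √(-8 + 115) = √107)
1/(L(-13) + 1461*7) = 1/(√107 + 1461*7) = 1/(√107 + 10227) = 1/(10227 + √107)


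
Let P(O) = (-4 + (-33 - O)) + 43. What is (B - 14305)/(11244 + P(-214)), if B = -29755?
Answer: -11015/2866 ≈ -3.8433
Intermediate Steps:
P(O) = 6 - O (P(O) = (-37 - O) + 43 = 6 - O)
(B - 14305)/(11244 + P(-214)) = (-29755 - 14305)/(11244 + (6 - 1*(-214))) = -44060/(11244 + (6 + 214)) = -44060/(11244 + 220) = -44060/11464 = -44060*1/11464 = -11015/2866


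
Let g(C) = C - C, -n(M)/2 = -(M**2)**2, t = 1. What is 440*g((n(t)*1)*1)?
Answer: 0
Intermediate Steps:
n(M) = 2*M**4 (n(M) = -(-2)*(M**2)**2 = -(-2)*M**4 = 2*M**4)
g(C) = 0
440*g((n(t)*1)*1) = 440*0 = 0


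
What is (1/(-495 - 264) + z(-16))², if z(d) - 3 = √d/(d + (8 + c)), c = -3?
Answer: 464000/52371 - 18208*I/8349 ≈ 8.8599 - 2.1809*I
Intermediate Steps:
z(d) = 3 + √d/(5 + d) (z(d) = 3 + √d/(d + (8 - 3)) = 3 + √d/(d + 5) = 3 + √d/(5 + d))
(1/(-495 - 264) + z(-16))² = (1/(-495 - 264) + (15 + √(-16) + 3*(-16))/(5 - 16))² = (1/(-759) + (15 + 4*I - 48)/(-11))² = (-1/759 - (-33 + 4*I)/11)² = (-1/759 + (3 - 4*I/11))² = (2276/759 - 4*I/11)²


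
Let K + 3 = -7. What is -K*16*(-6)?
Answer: -960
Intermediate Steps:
K = -10 (K = -3 - 7 = -10)
-K*16*(-6) = -(-10*16)*(-6) = -(-160)*(-6) = -1*960 = -960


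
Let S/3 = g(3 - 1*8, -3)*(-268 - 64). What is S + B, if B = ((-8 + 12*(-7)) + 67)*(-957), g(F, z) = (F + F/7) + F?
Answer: 242175/7 ≈ 34596.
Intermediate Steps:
g(F, z) = 15*F/7 (g(F, z) = (F + F*(1/7)) + F = (F + F/7) + F = 8*F/7 + F = 15*F/7)
S = 74700/7 (S = 3*((15*(3 - 1*8)/7)*(-268 - 64)) = 3*((15*(3 - 8)/7)*(-332)) = 3*(((15/7)*(-5))*(-332)) = 3*(-75/7*(-332)) = 3*(24900/7) = 74700/7 ≈ 10671.)
B = 23925 (B = ((-8 - 84) + 67)*(-957) = (-92 + 67)*(-957) = -25*(-957) = 23925)
S + B = 74700/7 + 23925 = 242175/7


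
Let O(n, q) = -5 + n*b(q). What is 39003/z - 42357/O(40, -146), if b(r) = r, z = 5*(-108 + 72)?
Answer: -419711/2004 ≈ -209.44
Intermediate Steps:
z = -180 (z = 5*(-36) = -180)
O(n, q) = -5 + n*q
39003/z - 42357/O(40, -146) = 39003/(-180) - 42357/(-5 + 40*(-146)) = 39003*(-1/180) - 42357/(-5 - 5840) = -13001/60 - 42357/(-5845) = -13001/60 - 42357*(-1/5845) = -13001/60 + 6051/835 = -419711/2004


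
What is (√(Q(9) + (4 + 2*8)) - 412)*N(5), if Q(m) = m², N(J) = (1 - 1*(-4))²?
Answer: -10300 + 25*√101 ≈ -10049.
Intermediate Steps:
N(J) = 25 (N(J) = (1 + 4)² = 5² = 25)
(√(Q(9) + (4 + 2*8)) - 412)*N(5) = (√(9² + (4 + 2*8)) - 412)*25 = (√(81 + (4 + 16)) - 412)*25 = (√(81 + 20) - 412)*25 = (√101 - 412)*25 = (-412 + √101)*25 = -10300 + 25*√101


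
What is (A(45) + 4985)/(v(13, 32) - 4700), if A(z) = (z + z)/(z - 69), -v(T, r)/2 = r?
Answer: -19925/19056 ≈ -1.0456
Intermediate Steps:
v(T, r) = -2*r
A(z) = 2*z/(-69 + z) (A(z) = (2*z)/(-69 + z) = 2*z/(-69 + z))
(A(45) + 4985)/(v(13, 32) - 4700) = (2*45/(-69 + 45) + 4985)/(-2*32 - 4700) = (2*45/(-24) + 4985)/(-64 - 4700) = (2*45*(-1/24) + 4985)/(-4764) = (-15/4 + 4985)*(-1/4764) = (19925/4)*(-1/4764) = -19925/19056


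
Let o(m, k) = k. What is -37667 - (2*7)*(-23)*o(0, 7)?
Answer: -35413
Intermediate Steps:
-37667 - (2*7)*(-23)*o(0, 7) = -37667 - (2*7)*(-23)*7 = -37667 - 14*(-23)*7 = -37667 - (-322)*7 = -37667 - 1*(-2254) = -37667 + 2254 = -35413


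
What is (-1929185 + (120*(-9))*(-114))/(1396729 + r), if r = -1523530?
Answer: 1806065/126801 ≈ 14.243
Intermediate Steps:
(-1929185 + (120*(-9))*(-114))/(1396729 + r) = (-1929185 + (120*(-9))*(-114))/(1396729 - 1523530) = (-1929185 - 1080*(-114))/(-126801) = (-1929185 + 123120)*(-1/126801) = -1806065*(-1/126801) = 1806065/126801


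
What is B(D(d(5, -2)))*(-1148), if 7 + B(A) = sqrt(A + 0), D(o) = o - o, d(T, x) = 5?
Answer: 8036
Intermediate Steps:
D(o) = 0
B(A) = -7 + sqrt(A) (B(A) = -7 + sqrt(A + 0) = -7 + sqrt(A))
B(D(d(5, -2)))*(-1148) = (-7 + sqrt(0))*(-1148) = (-7 + 0)*(-1148) = -7*(-1148) = 8036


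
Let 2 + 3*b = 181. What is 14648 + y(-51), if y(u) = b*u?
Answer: 11605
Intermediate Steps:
b = 179/3 (b = -⅔ + (⅓)*181 = -⅔ + 181/3 = 179/3 ≈ 59.667)
y(u) = 179*u/3
14648 + y(-51) = 14648 + (179/3)*(-51) = 14648 - 3043 = 11605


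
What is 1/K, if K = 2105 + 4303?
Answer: 1/6408 ≈ 0.00015605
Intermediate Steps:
K = 6408
1/K = 1/6408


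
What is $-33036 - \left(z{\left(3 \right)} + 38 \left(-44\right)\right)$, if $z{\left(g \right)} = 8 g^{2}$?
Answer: $-31436$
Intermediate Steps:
$-33036 - \left(z{\left(3 \right)} + 38 \left(-44\right)\right) = -33036 - \left(8 \cdot 3^{2} + 38 \left(-44\right)\right) = -33036 - \left(8 \cdot 9 - 1672\right) = -33036 - \left(72 - 1672\right) = -33036 - -1600 = -33036 + 1600 = -31436$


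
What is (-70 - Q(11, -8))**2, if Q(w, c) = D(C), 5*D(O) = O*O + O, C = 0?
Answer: 4900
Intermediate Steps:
D(O) = O/5 + O**2/5 (D(O) = (O*O + O)/5 = (O**2 + O)/5 = (O + O**2)/5 = O/5 + O**2/5)
Q(w, c) = 0 (Q(w, c) = (1/5)*0*(1 + 0) = (1/5)*0*1 = 0)
(-70 - Q(11, -8))**2 = (-70 - 1*0)**2 = (-70 + 0)**2 = (-70)**2 = 4900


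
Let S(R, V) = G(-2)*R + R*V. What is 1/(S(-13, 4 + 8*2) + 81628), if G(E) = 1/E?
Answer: 2/162749 ≈ 1.2289e-5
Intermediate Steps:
G(E) = 1/E
S(R, V) = -R/2 + R*V (S(R, V) = R/(-2) + R*V = -R/2 + R*V)
1/(S(-13, 4 + 8*2) + 81628) = 1/(-13*(-1/2 + (4 + 8*2)) + 81628) = 1/(-13*(-1/2 + (4 + 16)) + 81628) = 1/(-13*(-1/2 + 20) + 81628) = 1/(-13*39/2 + 81628) = 1/(-507/2 + 81628) = 1/(162749/2) = 2/162749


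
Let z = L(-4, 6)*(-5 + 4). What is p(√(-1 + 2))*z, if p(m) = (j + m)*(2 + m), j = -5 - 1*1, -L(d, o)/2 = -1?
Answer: 30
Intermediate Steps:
L(d, o) = 2 (L(d, o) = -2*(-1) = 2)
j = -6 (j = -5 - 1 = -6)
z = -2 (z = 2*(-5 + 4) = 2*(-1) = -2)
p(m) = (-6 + m)*(2 + m)
p(√(-1 + 2))*z = (-12 + (√(-1 + 2))² - 4*√(-1 + 2))*(-2) = (-12 + (√1)² - 4*√1)*(-2) = (-12 + 1² - 4*1)*(-2) = (-12 + 1 - 4)*(-2) = -15*(-2) = 30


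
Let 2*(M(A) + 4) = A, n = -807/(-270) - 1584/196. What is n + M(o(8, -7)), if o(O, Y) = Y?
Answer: -27767/2205 ≈ -12.593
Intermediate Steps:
n = -22459/4410 (n = -807*(-1/270) - 1584*1/196 = 269/90 - 396/49 = -22459/4410 ≈ -5.0927)
M(A) = -4 + A/2
n + M(o(8, -7)) = -22459/4410 + (-4 + (1/2)*(-7)) = -22459/4410 + (-4 - 7/2) = -22459/4410 - 15/2 = -27767/2205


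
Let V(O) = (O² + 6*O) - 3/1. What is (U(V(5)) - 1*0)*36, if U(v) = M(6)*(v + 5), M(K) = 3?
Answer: 6156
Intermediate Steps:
V(O) = -3 + O² + 6*O (V(O) = (O² + 6*O) - 3*1 = (O² + 6*O) - 3 = -3 + O² + 6*O)
U(v) = 15 + 3*v (U(v) = 3*(v + 5) = 3*(5 + v) = 15 + 3*v)
(U(V(5)) - 1*0)*36 = ((15 + 3*(-3 + 5² + 6*5)) - 1*0)*36 = ((15 + 3*(-3 + 25 + 30)) + 0)*36 = ((15 + 3*52) + 0)*36 = ((15 + 156) + 0)*36 = (171 + 0)*36 = 171*36 = 6156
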